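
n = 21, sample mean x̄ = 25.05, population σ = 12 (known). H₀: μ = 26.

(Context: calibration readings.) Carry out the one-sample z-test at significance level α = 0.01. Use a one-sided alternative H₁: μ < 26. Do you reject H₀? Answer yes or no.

reject H₀: no

SE = σ/√n = 12/√21 = 2.6186
z = (x̄−μ₀)/SE = (25.05−26)/2.6186 = -0.3628
p-value (one-sided, H₁ less) = 0.35838
At α=0.01: p ≥ α → fail to reject H₀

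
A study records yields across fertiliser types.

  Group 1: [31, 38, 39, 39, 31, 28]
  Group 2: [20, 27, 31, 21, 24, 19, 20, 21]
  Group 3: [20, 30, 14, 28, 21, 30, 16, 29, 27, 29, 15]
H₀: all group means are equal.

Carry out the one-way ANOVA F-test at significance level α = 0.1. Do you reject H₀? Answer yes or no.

reject H₀: yes

Group means [34.33, 22.88, 23.55], grand mean 25.920
SSB = Σnᵢ(x̄ᵢ−x̄)² = 560.904; SSW = ΣΣ(x−x̄ᵢ)² = 656.936
MSB = 560.904/2 = 280.4522; MSW = 656.936/22 = 29.8607
F = MSB/MSW = 9.3920
df = (2, 22)
p-value (upper-tail) = 0.00113
At α=0.1: p < α → reject H₀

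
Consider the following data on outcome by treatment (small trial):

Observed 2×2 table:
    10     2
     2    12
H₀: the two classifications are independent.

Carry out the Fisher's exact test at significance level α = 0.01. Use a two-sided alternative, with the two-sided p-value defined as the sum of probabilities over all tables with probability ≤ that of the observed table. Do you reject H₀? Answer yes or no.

Margins: r₁=12, r₂=14, c₁=12, c₂=14, n=26
p_obs = C(12,10)·C(14,2)/C(26,12); sum pmf over tables with pmf ≤ p_obs
p-value (two-sided) = 0.00110
At α=0.01: p < α → reject H₀

reject H₀: yes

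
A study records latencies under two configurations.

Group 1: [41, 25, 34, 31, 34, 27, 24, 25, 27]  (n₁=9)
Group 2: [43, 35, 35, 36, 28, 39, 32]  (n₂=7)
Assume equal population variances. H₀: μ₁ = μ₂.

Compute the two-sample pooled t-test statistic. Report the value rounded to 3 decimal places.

x̄₁=29.778, s₁=5.674, n₁=9
x̄₂=35.429, s₂=4.791, n₂=7
s_p² = [8·5.674² + 6·4.791²]/14 = 28.2336
SE = √(s_p²·(1/9+1/7)) = 2.6778
t = (29.778−35.429)/2.6778 = -2.1103
df = 14

test statistic = -2.110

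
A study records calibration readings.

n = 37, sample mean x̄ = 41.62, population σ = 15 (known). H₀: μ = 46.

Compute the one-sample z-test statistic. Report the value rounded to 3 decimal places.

SE = σ/√n = 15/√37 = 2.4660
z = (x̄−μ₀)/SE = (41.62−46)/2.4660 = -1.7762

test statistic = -1.776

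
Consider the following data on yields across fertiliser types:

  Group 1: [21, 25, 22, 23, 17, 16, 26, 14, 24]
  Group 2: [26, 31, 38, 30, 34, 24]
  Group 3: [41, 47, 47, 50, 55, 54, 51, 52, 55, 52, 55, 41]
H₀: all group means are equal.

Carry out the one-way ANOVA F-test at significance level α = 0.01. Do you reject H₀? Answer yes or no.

Group means [20.89, 30.50, 50.00], grand mean 35.963
SSB = Σnᵢ(x̄ᵢ−x̄)² = 4588.574; SSW = ΣΣ(x−x̄ᵢ)² = 556.389
MSB = 4588.574/2 = 2294.2870; MSW = 556.389/24 = 23.1829
F = MSB/MSW = 98.9648
df = (2, 24)
p-value (upper-tail) = 0.00000
At α=0.01: p < α → reject H₀

reject H₀: yes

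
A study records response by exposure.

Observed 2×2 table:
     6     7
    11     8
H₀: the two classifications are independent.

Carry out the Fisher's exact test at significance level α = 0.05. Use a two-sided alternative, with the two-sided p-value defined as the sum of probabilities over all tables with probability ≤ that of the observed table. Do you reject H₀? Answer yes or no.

Margins: r₁=13, r₂=19, c₁=17, c₂=15, n=32
p_obs = C(13,6)·C(19,11)/C(32,17); sum pmf over tables with pmf ≤ p_obs
p-value (two-sided) = 0.71979
At α=0.05: p ≥ α → fail to reject H₀

reject H₀: no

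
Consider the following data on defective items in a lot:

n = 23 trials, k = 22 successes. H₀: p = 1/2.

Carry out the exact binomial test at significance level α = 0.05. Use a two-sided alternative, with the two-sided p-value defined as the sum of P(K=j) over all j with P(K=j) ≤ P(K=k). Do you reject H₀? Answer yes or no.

Exact binomial: n=23, k=22, p₀=1/2=0.5000
P(X=j) = C(n,j)·p₀^j·(1−p₀)^(n−j); p = Σ P(X=j) over j with P(X=j) ≤ P(X=22)
p-value (two-sided) = 0.00001
At α=0.05: p < α → reject H₀

reject H₀: yes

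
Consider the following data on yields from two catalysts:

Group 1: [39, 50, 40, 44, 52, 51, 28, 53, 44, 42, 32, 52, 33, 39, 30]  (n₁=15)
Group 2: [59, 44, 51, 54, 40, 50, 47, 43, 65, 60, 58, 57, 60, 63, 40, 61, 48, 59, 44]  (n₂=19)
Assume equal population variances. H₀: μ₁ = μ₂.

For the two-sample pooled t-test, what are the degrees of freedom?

df = n₁ + n₂ − 2 = 15 + 19 − 2 = 32

degrees of freedom = 32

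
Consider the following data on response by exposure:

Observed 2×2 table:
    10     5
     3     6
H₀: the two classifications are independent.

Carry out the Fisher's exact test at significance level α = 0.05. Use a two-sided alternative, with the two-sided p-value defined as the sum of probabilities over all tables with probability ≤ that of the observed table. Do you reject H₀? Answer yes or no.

Margins: r₁=15, r₂=9, c₁=13, c₂=11, n=24
p_obs = C(15,10)·C(9,3)/C(24,13); sum pmf over tables with pmf ≤ p_obs
p-value (two-sided) = 0.20598
At α=0.05: p ≥ α → fail to reject H₀

reject H₀: no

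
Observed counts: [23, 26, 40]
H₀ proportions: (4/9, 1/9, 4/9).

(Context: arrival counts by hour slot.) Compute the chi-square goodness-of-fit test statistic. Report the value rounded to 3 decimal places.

test statistic = 33.183

n = 89; E_i = n·p_i = [39.56, 9.89, 39.56]
χ² = (23−39.56)²/39.56 + (26−9.89)²/9.89 + (40−39.56)²/39.56 = 33.1826
df = 2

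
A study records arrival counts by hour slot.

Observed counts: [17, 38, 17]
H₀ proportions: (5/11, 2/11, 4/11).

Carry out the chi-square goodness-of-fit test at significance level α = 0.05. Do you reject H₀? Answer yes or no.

n = 72; E_i = n·p_i = [32.73, 13.09, 26.18]
χ² = (17−32.73)²/32.73 + (38−13.09)²/13.09 + (17−26.18)²/26.18 = 58.1743
df = 2
p-value (upper-tail) = 0.00000
At α=0.05: p < α → reject H₀

reject H₀: yes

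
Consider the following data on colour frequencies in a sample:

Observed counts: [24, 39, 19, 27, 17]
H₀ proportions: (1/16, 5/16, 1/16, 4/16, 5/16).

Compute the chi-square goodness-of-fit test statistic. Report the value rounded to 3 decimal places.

n = 126; E_i = n·p_i = [7.88, 39.38, 7.88, 31.50, 39.38]
χ² = (24−7.88)²/7.88 + (39−39.38)²/39.38 + (19−7.88)²/7.88 + (27−31.50)²/31.50 + (17−39.38)²/39.38 = 62.0952
df = 4

test statistic = 62.095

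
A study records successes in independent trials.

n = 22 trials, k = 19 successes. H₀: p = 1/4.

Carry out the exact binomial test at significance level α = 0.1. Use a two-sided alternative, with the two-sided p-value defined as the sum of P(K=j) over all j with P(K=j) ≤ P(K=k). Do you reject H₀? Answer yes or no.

Exact binomial: n=22, k=19, p₀=1/4=0.2500
P(X=j) = C(n,j)·p₀^j·(1−p₀)^(n−j); p = Σ P(X=j) over j with P(X=j) ≤ P(X=19)
p-value (two-sided) = 0.00000
At α=0.1: p < α → reject H₀

reject H₀: yes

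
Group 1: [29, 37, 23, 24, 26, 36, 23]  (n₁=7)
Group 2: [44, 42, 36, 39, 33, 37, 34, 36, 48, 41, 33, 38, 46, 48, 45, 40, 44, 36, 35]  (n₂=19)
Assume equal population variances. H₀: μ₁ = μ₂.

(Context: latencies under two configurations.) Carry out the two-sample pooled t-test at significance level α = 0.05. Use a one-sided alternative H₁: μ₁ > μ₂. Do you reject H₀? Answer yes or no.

x̄₁=28.286, s₁=5.992, n₁=7
x̄₂=39.737, s₂=4.976, n₂=19
s_p² = [6·5.992² + 18·4.976²]/24 = 27.5464
SE = √(s_p²·(1/7+1/19)) = 2.3206
t = (28.286−39.737)/2.3206 = -4.9346
df = 24
p-value (one-sided, H₁ greater) = 0.99998
At α=0.05: p ≥ α → fail to reject H₀

reject H₀: no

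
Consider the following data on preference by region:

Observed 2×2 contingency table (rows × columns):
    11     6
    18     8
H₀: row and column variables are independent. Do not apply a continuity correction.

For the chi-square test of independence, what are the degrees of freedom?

df = (r−1)(c−1) = (2−1)·(2−1) = 1

degrees of freedom = 1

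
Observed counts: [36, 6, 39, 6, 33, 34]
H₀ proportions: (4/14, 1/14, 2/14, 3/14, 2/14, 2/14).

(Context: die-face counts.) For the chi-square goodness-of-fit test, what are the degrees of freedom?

df = k − 1 = 6 − 1 = 5

degrees of freedom = 5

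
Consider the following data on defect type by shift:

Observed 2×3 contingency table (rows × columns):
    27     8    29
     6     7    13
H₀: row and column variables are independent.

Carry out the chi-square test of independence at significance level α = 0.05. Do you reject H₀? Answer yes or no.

Row totals [64, 26], col totals [33, 15, 42], n=90
χ² = (27−23.47)²/23.47 + (8−10.67)²/10.67 + (29−29.87)²/29.87 + (6−9.53)²/9.53 + (7−4.33)²/4.33 + (13−12.13)²/12.13 = 4.2363
df = 2
p-value (upper-tail) = 0.12025
At α=0.05: p ≥ α → fail to reject H₀

reject H₀: no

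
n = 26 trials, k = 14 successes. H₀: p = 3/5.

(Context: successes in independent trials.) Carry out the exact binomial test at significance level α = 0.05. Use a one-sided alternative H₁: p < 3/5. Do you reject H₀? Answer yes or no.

reject H₀: no

Exact binomial: n=26, k=14, p₀=3/5=0.6000
P(X≤14) from Σ C(n,i)·p₀^i·(1−p₀)^(n−i)
p-value (one-sided, H₁ less) = 0.32632
At α=0.05: p ≥ α → fail to reject H₀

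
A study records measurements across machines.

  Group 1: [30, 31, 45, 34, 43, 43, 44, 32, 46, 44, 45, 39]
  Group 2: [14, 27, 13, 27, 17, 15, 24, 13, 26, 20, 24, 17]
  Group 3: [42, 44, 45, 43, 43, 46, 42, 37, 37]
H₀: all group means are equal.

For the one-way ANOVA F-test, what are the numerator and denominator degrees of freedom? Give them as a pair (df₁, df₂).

k = 3 groups, N = 33 total
df = (k−1, N−k) = (3−1, 33−3) = (2, 30)

degrees of freedom = [2, 30]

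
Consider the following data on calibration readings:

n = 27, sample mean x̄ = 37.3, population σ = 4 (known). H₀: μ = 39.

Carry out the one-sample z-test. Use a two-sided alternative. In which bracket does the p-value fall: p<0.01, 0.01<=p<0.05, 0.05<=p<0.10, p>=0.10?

p-value bracket: 0.01<=p<0.05

SE = σ/√n = 4/√27 = 0.7698
z = (x̄−μ₀)/SE = (37.3−39)/0.7698 = -2.2084
p-value (two-sided) = 0.02722
→ bracket: 0.01<=p<0.05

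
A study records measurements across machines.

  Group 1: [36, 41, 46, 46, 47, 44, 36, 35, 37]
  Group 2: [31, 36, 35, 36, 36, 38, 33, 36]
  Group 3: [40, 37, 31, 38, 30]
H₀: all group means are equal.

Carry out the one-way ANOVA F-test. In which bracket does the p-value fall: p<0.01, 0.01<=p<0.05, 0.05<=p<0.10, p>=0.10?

Group means [40.89, 35.12, 35.20], grand mean 37.500
SSB = Σnᵢ(x̄ᵢ−x̄)² = 174.936; SSW = ΣΣ(x−x̄ᵢ)² = 308.564
MSB = 174.936/2 = 87.4681; MSW = 308.564/19 = 16.2402
F = MSB/MSW = 5.3859
df = (2, 19)
p-value (upper-tail) = 0.01403
→ bracket: 0.01<=p<0.05

p-value bracket: 0.01<=p<0.05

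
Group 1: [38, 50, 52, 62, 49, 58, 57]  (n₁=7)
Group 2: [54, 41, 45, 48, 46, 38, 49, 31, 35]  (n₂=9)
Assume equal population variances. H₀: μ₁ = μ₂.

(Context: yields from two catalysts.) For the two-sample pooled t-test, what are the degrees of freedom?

df = n₁ + n₂ − 2 = 7 + 9 − 2 = 14

degrees of freedom = 14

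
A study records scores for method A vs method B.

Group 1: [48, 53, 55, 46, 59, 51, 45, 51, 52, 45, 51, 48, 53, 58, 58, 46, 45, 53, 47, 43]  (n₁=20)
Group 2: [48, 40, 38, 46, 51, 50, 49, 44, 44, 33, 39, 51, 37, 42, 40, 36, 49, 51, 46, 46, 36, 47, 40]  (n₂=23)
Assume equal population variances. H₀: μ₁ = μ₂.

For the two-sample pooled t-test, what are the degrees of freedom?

degrees of freedom = 41

df = n₁ + n₂ − 2 = 20 + 23 − 2 = 41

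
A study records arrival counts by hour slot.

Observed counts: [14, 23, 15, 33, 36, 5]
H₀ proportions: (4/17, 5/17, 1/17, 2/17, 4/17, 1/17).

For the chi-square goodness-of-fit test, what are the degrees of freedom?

degrees of freedom = 5

df = k − 1 = 6 − 1 = 5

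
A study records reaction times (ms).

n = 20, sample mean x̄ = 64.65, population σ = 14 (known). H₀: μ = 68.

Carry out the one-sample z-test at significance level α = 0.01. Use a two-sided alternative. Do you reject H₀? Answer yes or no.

SE = σ/√n = 14/√20 = 3.1305
z = (x̄−μ₀)/SE = (64.65−68)/3.1305 = -1.0701
p-value (two-sided) = 0.28457
At α=0.01: p ≥ α → fail to reject H₀

reject H₀: no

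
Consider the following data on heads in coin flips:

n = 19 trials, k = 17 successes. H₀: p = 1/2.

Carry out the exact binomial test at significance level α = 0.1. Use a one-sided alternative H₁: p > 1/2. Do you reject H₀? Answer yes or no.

reject H₀: yes

Exact binomial: n=19, k=17, p₀=1/2=0.5000
P(X≥17) from Σ C(n,i)·p₀^i·(1−p₀)^(n−i)
p-value (one-sided, H₁ greater) = 0.00036
At α=0.1: p < α → reject H₀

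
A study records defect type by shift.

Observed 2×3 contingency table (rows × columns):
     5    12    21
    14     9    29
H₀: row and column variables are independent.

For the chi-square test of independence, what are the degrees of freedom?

degrees of freedom = 2

df = (r−1)(c−1) = (2−1)·(3−1) = 2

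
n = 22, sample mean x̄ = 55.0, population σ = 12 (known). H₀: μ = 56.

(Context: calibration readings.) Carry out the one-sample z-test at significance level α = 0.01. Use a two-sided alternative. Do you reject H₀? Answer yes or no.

SE = σ/√n = 12/√22 = 2.5584
z = (x̄−μ₀)/SE = (55.0−56)/2.5584 = -0.3909
p-value (two-sided) = 0.69589
At α=0.01: p ≥ α → fail to reject H₀

reject H₀: no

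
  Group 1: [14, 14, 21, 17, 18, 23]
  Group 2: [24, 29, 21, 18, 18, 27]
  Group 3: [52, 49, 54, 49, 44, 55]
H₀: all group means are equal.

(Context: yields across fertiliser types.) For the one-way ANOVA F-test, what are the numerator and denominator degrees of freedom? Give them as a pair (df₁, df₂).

degrees of freedom = [2, 15]

k = 3 groups, N = 18 total
df = (k−1, N−k) = (3−1, 18−3) = (2, 15)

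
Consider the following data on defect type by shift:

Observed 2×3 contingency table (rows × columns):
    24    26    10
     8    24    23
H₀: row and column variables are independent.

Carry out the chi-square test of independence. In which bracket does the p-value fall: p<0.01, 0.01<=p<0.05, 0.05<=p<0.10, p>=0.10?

Row totals [60, 55], col totals [32, 50, 33], n=115
χ² = (24−16.70)²/16.70 + (26−26.09)²/26.09 + (10−17.22)²/17.22 + (8−15.30)²/15.30 + (24−23.91)²/23.91 + (23−15.78)²/15.78 = 13.0084
df = 2
p-value (upper-tail) = 0.00150
→ bracket: p<0.01

p-value bracket: p<0.01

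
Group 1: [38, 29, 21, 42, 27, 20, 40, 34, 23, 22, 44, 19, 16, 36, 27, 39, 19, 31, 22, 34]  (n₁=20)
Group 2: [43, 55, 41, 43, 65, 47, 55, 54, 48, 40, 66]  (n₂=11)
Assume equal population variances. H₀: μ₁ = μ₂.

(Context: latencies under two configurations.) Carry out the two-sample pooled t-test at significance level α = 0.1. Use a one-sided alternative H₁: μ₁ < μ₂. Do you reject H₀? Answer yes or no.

reject H₀: yes

x̄₁=29.150, s₁=8.750, n₁=20
x̄₂=50.636, s₂=9.135, n₂=11
s_p² = [19·8.750² + 10·9.135²]/29 = 78.9343
SE = √(s_p²·(1/20+1/11)) = 3.3351
t = (29.150−50.636)/3.3351 = -6.4426
df = 29
p-value (one-sided, H₁ less) = 0.00000
At α=0.1: p < α → reject H₀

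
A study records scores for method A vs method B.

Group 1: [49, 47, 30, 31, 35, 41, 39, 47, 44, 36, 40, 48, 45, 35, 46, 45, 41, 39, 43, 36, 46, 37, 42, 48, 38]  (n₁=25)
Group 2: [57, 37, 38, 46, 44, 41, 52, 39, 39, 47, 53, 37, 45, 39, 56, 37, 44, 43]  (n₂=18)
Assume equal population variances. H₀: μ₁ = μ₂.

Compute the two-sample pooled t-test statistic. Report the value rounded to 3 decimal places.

test statistic = -1.629

x̄₁=41.120, s₁=5.426, n₁=25
x̄₂=44.111, s₂=6.597, n₂=18
s_p² = [24·5.426² + 17·6.597²]/41 = 35.2785
SE = √(s_p²·(1/25+1/18)) = 1.8360
t = (41.120−44.111)/1.8360 = -1.6291
df = 41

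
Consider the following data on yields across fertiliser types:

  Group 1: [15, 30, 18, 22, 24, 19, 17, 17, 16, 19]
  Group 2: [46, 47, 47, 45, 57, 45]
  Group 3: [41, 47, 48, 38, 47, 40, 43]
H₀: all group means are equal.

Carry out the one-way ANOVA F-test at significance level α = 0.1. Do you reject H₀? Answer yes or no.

reject H₀: yes

Group means [19.70, 47.83, 43.43], grand mean 34.261
SSB = Σnᵢ(x̄ᵢ−x̄)² = 3813.787; SSW = ΣΣ(x−x̄ᵢ)² = 382.648
MSB = 3813.787/2 = 1906.8936; MSW = 382.648/20 = 19.1324
F = MSB/MSW = 99.6684
df = (2, 20)
p-value (upper-tail) = 0.00000
At α=0.1: p < α → reject H₀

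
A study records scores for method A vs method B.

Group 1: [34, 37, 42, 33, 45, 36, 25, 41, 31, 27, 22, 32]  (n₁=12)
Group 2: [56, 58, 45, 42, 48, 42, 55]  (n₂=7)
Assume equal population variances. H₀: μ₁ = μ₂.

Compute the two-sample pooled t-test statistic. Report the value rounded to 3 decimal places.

test statistic = -4.764

x̄₁=33.750, s₁=6.969, n₁=12
x̄₂=49.429, s₂=6.828, n₂=7
s_p² = [11·6.969² + 6·6.828²]/17 = 47.8803
SE = √(s_p²·(1/12+1/7)) = 3.2909
t = (33.750−49.429)/3.2909 = -4.7642
df = 17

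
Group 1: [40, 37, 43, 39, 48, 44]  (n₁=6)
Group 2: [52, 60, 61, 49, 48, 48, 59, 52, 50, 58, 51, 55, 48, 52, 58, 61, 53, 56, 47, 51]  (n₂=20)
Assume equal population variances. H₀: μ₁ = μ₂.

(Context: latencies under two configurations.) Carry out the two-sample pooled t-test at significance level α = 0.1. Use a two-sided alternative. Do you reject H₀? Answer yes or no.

reject H₀: yes

x̄₁=41.833, s₁=3.971, n₁=6
x̄₂=53.450, s₂=4.696, n₂=20
s_p² = [5·3.971² + 19·4.696²]/24 = 20.7410
SE = √(s_p²·(1/6+1/20)) = 2.1199
t = (41.833−53.450)/2.1199 = -5.4799
df = 24
p-value (two-sided) = 0.00001
At α=0.1: p < α → reject H₀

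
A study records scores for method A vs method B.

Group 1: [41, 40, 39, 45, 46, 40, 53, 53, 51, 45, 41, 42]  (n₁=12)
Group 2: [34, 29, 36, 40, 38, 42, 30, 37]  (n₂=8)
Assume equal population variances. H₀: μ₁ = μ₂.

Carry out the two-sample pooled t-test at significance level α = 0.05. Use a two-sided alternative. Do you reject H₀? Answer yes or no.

reject H₀: yes

x̄₁=44.667, s₁=5.140, n₁=12
x̄₂=35.750, s₂=4.559, n₂=8
s_p² = [11·5.140² + 7·4.559²]/18 = 24.2315
SE = √(s_p²·(1/12+1/8)) = 2.2468
t = (44.667−35.750)/2.2468 = 3.9686
df = 18
p-value (two-sided) = 0.00090
At α=0.05: p < α → reject H₀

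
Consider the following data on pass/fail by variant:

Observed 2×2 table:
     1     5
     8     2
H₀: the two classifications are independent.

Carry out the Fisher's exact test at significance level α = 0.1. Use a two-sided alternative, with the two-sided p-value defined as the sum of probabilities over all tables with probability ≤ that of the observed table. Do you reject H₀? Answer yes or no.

reject H₀: yes

Margins: r₁=6, r₂=10, c₁=9, c₂=7, n=16
p_obs = C(6,1)·C(10,8)/C(16,9); sum pmf over tables with pmf ≤ p_obs
p-value (two-sided) = 0.03497
At α=0.1: p < α → reject H₀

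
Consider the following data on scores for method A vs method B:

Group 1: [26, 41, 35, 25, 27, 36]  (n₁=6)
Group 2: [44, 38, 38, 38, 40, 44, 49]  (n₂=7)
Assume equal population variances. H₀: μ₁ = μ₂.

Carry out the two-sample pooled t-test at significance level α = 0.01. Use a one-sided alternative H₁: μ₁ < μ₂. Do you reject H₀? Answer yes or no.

reject H₀: yes

x̄₁=31.667, s₁=6.563, n₁=6
x̄₂=41.571, s₂=4.237, n₂=7
s_p² = [5·6.563² + 6·4.237²]/11 = 29.3680
SE = √(s_p²·(1/6+1/7)) = 3.0150
t = (31.667−41.571)/3.0150 = -3.2852
df = 11
p-value (one-sided, H₁ less) = 0.00363
At α=0.01: p < α → reject H₀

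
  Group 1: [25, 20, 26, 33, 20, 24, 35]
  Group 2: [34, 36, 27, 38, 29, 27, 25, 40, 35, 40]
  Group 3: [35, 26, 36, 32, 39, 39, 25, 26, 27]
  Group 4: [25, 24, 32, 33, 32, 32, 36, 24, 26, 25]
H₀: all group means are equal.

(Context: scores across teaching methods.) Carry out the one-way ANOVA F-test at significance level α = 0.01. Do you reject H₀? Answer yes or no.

reject H₀: no

Group means [26.14, 33.10, 31.67, 28.90], grand mean 30.222
SSB = Σnᵢ(x̄ᵢ−x̄)² = 235.565; SSW = ΣΣ(x−x̄ᵢ)² = 946.657
MSB = 235.565/3 = 78.5217; MSW = 946.657/32 = 29.5830
F = MSB/MSW = 2.6543
df = (3, 32)
p-value (upper-tail) = 0.06525
At α=0.01: p ≥ α → fail to reject H₀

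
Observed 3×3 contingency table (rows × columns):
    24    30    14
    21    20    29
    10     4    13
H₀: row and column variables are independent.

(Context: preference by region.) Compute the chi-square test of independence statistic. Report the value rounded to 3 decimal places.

test statistic = 12.469

Row totals [68, 70, 27], col totals [55, 54, 56], n=165
χ² = (24−22.67)²/22.67 + (30−22.25)²/22.25 + (14−23.08)²/23.08 + (21−23.33)²/23.33 + (20−22.91)²/22.91 + (29−23.76)²/23.76 + (10−9.00)²/9.00 + (4−8.84)²/8.84 + (13−9.16)²/9.16 = 12.4694
df = 4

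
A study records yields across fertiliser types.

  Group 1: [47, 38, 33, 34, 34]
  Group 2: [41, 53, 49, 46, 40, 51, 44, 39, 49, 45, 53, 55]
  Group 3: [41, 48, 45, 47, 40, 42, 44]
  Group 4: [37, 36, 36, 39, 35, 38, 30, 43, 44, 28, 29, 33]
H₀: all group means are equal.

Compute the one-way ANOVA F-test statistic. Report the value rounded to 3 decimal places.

test statistic = 12.202

Group means [37.20, 47.08, 43.86, 35.67], grand mean 41.278
SSB = Σnᵢ(x̄ᵢ−x̄)² = 911.982; SSW = ΣΣ(x−x̄ᵢ)² = 797.240
MSB = 911.982/3 = 303.9939; MSW = 797.240/32 = 24.9138
F = MSB/MSW = 12.2018
df = (3, 32)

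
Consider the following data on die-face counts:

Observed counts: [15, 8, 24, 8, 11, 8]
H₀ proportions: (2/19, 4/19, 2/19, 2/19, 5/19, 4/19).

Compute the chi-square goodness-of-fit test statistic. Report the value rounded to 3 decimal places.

test statistic = 51.477

n = 74; E_i = n·p_i = [7.79, 15.58, 7.79, 7.79, 19.47, 15.58]
χ² = (15−7.79)²/7.79 + (8−15.58)²/15.58 + (24−7.79)²/7.79 + (8−7.79)²/7.79 + (11−19.47)²/19.47 + (8−15.58)²/15.58 = 51.4770
df = 5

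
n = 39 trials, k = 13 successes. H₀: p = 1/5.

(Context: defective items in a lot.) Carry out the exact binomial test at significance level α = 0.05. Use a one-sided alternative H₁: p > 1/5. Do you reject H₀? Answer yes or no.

reject H₀: yes

Exact binomial: n=39, k=13, p₀=1/5=0.2000
P(X≥13) from Σ C(n,i)·p₀^i·(1−p₀)^(n−i)
p-value (one-sided, H₁ greater) = 0.03550
At α=0.05: p < α → reject H₀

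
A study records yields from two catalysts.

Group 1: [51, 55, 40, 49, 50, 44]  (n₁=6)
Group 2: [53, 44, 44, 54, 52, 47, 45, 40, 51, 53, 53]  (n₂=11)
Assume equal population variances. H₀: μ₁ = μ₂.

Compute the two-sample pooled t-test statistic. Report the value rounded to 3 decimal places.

x̄₁=48.167, s₁=5.345, n₁=6
x̄₂=48.727, s₂=4.860, n₂=11
s_p² = [5·5.345² + 10·4.860²]/15 = 25.2677
SE = √(s_p²·(1/6+1/11)) = 2.5511
t = (48.167−48.727)/2.5511 = -0.2197
df = 15

test statistic = -0.220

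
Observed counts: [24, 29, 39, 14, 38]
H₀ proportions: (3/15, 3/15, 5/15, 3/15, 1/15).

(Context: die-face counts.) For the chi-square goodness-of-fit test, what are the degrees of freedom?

df = k − 1 = 5 − 1 = 4

degrees of freedom = 4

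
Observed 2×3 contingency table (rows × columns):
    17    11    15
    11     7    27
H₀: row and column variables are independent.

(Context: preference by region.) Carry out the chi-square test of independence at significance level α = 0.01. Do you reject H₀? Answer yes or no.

Row totals [43, 45], col totals [28, 18, 42], n=88
χ² = (17−13.68)²/13.68 + (11−8.80)²/8.80 + (15−20.52)²/20.52 + (11−14.32)²/14.32 + (7−9.20)²/9.20 + (27−21.48)²/21.48 = 5.5606
df = 2
p-value (upper-tail) = 0.06202
At α=0.01: p ≥ α → fail to reject H₀

reject H₀: no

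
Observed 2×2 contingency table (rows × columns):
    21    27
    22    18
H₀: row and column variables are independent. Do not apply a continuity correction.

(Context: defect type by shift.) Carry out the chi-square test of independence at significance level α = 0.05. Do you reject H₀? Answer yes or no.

Row totals [48, 40], col totals [43, 45], n=88
χ² = (21−23.45)²/23.45 + (27−24.55)²/24.55 + (22−19.55)²/19.55 + (18−20.45)²/20.45 = 1.1051
df = 1
p-value (upper-tail) = 0.29315
At α=0.05: p ≥ α → fail to reject H₀

reject H₀: no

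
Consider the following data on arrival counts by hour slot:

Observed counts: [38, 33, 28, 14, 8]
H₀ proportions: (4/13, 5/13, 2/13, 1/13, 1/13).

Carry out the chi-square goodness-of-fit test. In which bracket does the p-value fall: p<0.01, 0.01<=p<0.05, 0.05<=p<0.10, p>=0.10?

n = 121; E_i = n·p_i = [37.23, 46.54, 18.62, 9.31, 9.31]
χ² = (38−37.23)²/37.23 + (33−46.54)²/46.54 + (28−18.62)²/18.62 + (14−9.31)²/9.31 + (8−9.31)²/9.31 = 11.2347
df = 4
p-value (upper-tail) = 0.02405
→ bracket: 0.01<=p<0.05

p-value bracket: 0.01<=p<0.05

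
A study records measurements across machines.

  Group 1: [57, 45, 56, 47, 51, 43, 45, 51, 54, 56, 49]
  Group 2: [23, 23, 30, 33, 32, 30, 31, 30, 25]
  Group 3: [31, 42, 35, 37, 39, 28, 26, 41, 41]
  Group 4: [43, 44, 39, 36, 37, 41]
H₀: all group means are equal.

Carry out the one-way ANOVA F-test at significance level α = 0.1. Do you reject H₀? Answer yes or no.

Group means [50.36, 28.56, 35.56, 40.00], grand mean 39.171
SSB = Σnᵢ(x̄ᵢ−x̄)² = 2513.982; SSW = ΣΣ(x−x̄ᵢ)² = 700.990
MSB = 2513.982/3 = 837.9938; MSW = 700.990/31 = 22.6126
F = MSB/MSW = 37.0587
df = (3, 31)
p-value (upper-tail) = 0.00000
At α=0.1: p < α → reject H₀

reject H₀: yes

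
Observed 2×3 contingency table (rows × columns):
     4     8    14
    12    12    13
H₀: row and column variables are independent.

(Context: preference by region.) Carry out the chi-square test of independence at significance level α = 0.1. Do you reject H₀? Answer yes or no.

reject H₀: no

Row totals [26, 37], col totals [16, 20, 27], n=63
χ² = (4−6.60)²/6.60 + (8−8.25)²/8.25 + (14−11.14)²/11.14 + (12−9.40)²/9.40 + (12−11.75)²/11.75 + (13−15.86)²/15.86 = 3.0081
df = 2
p-value (upper-tail) = 0.22223
At α=0.1: p ≥ α → fail to reject H₀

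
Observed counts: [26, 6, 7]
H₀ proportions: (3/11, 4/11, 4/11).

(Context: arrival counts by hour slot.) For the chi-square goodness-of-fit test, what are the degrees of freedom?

df = k − 1 = 3 − 1 = 2

degrees of freedom = 2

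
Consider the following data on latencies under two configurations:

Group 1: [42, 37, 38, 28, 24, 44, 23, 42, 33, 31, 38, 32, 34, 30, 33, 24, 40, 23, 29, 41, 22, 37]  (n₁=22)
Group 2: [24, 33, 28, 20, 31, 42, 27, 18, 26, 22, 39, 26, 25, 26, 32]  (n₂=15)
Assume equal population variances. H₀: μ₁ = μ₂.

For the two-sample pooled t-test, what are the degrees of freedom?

df = n₁ + n₂ − 2 = 22 + 15 − 2 = 35

degrees of freedom = 35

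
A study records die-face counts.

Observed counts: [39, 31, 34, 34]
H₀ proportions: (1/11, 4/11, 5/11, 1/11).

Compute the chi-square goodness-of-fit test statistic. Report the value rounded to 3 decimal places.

test statistic = 112.963

n = 138; E_i = n·p_i = [12.55, 50.18, 62.73, 12.55]
χ² = (39−12.55)²/12.55 + (31−50.18)²/50.18 + (34−62.73)²/62.73 + (34−12.55)²/12.55 = 112.9634
df = 3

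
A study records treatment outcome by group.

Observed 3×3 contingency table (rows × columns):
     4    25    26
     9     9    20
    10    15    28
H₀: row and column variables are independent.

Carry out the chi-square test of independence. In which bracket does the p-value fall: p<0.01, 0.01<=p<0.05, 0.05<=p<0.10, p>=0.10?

Row totals [55, 38, 53], col totals [23, 49, 74], n=146
χ² = (4−8.66)²/8.66 + (25−18.46)²/18.46 + (26−27.88)²/27.88 + (9−5.99)²/5.99 + (9−12.75)²/12.75 + (20−19.26)²/19.26 + (10−8.35)²/8.35 + (15−17.79)²/17.79 + (28−26.86)²/26.86 = 8.4169
df = 4
p-value (upper-tail) = 0.07745
→ bracket: 0.05<=p<0.10

p-value bracket: 0.05<=p<0.10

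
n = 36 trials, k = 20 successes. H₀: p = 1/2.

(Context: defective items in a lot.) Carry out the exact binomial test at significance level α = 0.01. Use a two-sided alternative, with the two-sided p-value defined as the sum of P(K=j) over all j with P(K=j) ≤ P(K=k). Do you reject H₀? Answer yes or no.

reject H₀: no

Exact binomial: n=36, k=20, p₀=1/2=0.5000
P(X=j) = C(n,j)·p₀^j·(1−p₀)^(n−j); p = Σ P(X=j) over j with P(X=j) ≤ P(X=20)
p-value (two-sided) = 0.61772
At α=0.01: p ≥ α → fail to reject H₀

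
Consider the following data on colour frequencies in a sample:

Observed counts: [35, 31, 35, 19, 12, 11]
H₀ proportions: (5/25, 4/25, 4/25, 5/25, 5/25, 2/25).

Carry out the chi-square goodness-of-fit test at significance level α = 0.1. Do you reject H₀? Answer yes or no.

reject H₀: yes

n = 143; E_i = n·p_i = [28.60, 22.88, 22.88, 28.60, 28.60, 11.44]
χ² = (35−28.60)²/28.60 + (31−22.88)²/22.88 + (35−22.88)²/22.88 + (19−28.60)²/28.60 + (12−28.60)²/28.60 + (11−11.44)²/11.44 = 23.6084
df = 5
p-value (upper-tail) = 0.00026
At α=0.1: p < α → reject H₀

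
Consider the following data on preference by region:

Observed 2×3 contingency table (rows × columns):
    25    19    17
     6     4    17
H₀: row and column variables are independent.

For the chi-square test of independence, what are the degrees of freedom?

df = (r−1)(c−1) = (2−1)·(3−1) = 2

degrees of freedom = 2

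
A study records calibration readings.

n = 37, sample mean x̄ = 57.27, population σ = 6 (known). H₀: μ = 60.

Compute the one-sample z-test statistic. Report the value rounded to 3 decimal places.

test statistic = -2.768

SE = σ/√n = 6/√37 = 0.9864
z = (x̄−μ₀)/SE = (57.27−60)/0.9864 = -2.7677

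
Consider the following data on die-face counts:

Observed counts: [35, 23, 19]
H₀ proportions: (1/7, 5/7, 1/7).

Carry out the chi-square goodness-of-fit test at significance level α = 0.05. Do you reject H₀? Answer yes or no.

reject H₀: yes

n = 77; E_i = n·p_i = [11.00, 55.00, 11.00]
χ² = (35−11.00)²/11.00 + (23−55.00)²/55.00 + (19−11.00)²/11.00 = 76.8000
df = 2
p-value (upper-tail) = 0.00000
At α=0.05: p < α → reject H₀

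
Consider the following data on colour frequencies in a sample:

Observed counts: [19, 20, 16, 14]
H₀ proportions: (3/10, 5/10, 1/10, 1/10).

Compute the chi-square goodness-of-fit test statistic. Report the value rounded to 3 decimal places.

test statistic = 25.541

n = 69; E_i = n·p_i = [20.70, 34.50, 6.90, 6.90]
χ² = (19−20.70)²/20.70 + (20−34.50)²/34.50 + (16−6.90)²/6.90 + (14−6.90)²/6.90 = 25.5411
df = 3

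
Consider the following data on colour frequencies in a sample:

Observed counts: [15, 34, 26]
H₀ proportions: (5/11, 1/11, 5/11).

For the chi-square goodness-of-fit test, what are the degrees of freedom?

degrees of freedom = 2

df = k − 1 = 3 − 1 = 2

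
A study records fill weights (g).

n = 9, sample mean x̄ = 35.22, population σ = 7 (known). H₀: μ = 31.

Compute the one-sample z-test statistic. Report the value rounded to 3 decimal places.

SE = σ/√n = 7/√9 = 2.3333
z = (x̄−μ₀)/SE = (35.22−31)/2.3333 = 1.8086

test statistic = 1.809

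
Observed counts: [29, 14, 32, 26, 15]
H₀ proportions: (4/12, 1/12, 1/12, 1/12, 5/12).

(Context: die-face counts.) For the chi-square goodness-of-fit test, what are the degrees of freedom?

degrees of freedom = 4

df = k − 1 = 5 − 1 = 4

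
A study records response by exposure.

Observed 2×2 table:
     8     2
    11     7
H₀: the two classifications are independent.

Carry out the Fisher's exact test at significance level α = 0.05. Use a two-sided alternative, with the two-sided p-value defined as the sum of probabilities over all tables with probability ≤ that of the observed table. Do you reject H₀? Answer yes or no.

reject H₀: no

Margins: r₁=10, r₂=18, c₁=19, c₂=9, n=28
p_obs = C(10,8)·C(18,11)/C(28,19); sum pmf over tables with pmf ≤ p_obs
p-value (two-sided) = 0.41697
At α=0.05: p ≥ α → fail to reject H₀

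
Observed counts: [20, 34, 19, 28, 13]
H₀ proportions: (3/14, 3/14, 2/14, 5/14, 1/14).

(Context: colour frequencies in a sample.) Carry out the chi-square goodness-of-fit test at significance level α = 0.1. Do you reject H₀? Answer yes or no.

reject H₀: yes

n = 114; E_i = n·p_i = [24.43, 24.43, 16.29, 40.71, 8.14]
χ² = (20−24.43)²/24.43 + (34−24.43)²/24.43 + (19−16.29)²/16.29 + (28−40.71)²/40.71 + (13−8.14)²/8.14 = 11.8731
df = 4
p-value (upper-tail) = 0.01832
At α=0.1: p < α → reject H₀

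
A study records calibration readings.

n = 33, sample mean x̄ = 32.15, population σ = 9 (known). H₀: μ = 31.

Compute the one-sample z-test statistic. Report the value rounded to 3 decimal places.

SE = σ/√n = 9/√33 = 1.5667
z = (x̄−μ₀)/SE = (32.15−31)/1.5667 = 0.7340

test statistic = 0.734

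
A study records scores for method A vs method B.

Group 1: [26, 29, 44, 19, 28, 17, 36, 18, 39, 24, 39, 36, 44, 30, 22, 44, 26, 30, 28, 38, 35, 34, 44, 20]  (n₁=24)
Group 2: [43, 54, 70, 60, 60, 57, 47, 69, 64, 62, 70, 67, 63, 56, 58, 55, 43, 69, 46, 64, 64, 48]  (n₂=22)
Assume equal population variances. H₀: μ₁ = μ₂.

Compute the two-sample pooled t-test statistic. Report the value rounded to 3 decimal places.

test statistic = -10.591

x̄₁=31.250, s₁=8.749, n₁=24
x̄₂=58.591, s₂=8.743, n₂=22
s_p² = [23·8.749² + 21·8.743²]/44 = 76.4959
SE = √(s_p²·(1/24+1/22)) = 2.5816
t = (31.250−58.591)/2.5816 = -10.5909
df = 44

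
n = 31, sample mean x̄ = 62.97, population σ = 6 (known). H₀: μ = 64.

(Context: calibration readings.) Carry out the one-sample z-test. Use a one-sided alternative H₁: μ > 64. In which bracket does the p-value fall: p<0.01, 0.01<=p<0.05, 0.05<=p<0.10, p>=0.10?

SE = σ/√n = 6/√31 = 1.0776
z = (x̄−μ₀)/SE = (62.97−64)/1.0776 = -0.9558
p-value (one-sided, H₁ greater) = 0.83041
→ bracket: p>=0.10

p-value bracket: p>=0.10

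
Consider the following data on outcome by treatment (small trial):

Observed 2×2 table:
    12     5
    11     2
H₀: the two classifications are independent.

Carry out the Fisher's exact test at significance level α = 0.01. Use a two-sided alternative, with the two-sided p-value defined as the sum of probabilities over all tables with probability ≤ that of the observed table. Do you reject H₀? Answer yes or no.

reject H₀: no

Margins: r₁=17, r₂=13, c₁=23, c₂=7, n=30
p_obs = C(17,12)·C(13,11)/C(30,23); sum pmf over tables with pmf ≤ p_obs
p-value (two-sided) = 0.42682
At α=0.01: p ≥ α → fail to reject H₀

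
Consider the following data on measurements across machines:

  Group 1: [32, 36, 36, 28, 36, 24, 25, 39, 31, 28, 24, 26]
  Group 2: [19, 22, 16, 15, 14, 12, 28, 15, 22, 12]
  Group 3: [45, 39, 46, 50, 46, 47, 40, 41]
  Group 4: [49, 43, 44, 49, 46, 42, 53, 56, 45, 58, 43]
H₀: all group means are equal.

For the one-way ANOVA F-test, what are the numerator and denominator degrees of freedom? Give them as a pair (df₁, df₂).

degrees of freedom = [3, 37]

k = 4 groups, N = 41 total
df = (k−1, N−k) = (4−1, 41−4) = (3, 37)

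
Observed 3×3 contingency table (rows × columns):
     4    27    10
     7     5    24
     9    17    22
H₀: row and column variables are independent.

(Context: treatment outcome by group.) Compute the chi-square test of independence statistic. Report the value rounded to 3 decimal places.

Row totals [41, 36, 48], col totals [20, 49, 56], n=125
χ² = (4−6.56)²/6.56 + (27−16.07)²/16.07 + (10−18.37)²/18.37 + (7−5.76)²/5.76 + (5−14.11)²/14.11 + (24−16.13)²/16.13 + (9−7.68)²/7.68 + (17−18.82)²/18.82 + (22−21.50)²/21.50 = 22.6480
df = 4

test statistic = 22.648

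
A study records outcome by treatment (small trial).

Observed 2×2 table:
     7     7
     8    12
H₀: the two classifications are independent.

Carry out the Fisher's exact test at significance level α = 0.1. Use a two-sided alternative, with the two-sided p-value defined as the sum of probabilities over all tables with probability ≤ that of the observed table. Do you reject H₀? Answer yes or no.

Margins: r₁=14, r₂=20, c₁=15, c₂=19, n=34
p_obs = C(14,7)·C(20,8)/C(34,15); sum pmf over tables with pmf ≤ p_obs
p-value (two-sided) = 0.72824
At α=0.1: p ≥ α → fail to reject H₀

reject H₀: no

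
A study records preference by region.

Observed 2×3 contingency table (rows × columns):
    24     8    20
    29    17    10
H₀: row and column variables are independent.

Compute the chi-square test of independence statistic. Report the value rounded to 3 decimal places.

test statistic = 6.906

Row totals [52, 56], col totals [53, 25, 30], n=108
χ² = (24−25.52)²/25.52 + (8−12.04)²/12.04 + (20−14.44)²/14.44 + (29−27.48)²/27.48 + (17−12.96)²/12.96 + (10−15.56)²/15.56 = 6.9064
df = 2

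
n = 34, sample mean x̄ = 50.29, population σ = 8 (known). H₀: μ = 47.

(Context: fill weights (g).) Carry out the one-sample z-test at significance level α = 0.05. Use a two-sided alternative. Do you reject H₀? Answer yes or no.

reject H₀: yes

SE = σ/√n = 8/√34 = 1.3720
z = (x̄−μ₀)/SE = (50.29−47)/1.3720 = 2.3980
p-value (two-sided) = 0.01649
At α=0.05: p < α → reject H₀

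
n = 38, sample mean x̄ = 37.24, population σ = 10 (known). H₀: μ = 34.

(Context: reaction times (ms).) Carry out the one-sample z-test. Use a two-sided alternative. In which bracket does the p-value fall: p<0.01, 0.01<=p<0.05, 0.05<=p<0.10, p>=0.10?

SE = σ/√n = 10/√38 = 1.6222
z = (x̄−μ₀)/SE = (37.24−34)/1.6222 = 1.9973
p-value (two-sided) = 0.04580
→ bracket: 0.01<=p<0.05

p-value bracket: 0.01<=p<0.05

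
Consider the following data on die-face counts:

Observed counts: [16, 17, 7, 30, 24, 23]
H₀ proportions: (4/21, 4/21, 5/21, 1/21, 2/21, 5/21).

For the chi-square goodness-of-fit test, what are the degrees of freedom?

df = k − 1 = 6 − 1 = 5

degrees of freedom = 5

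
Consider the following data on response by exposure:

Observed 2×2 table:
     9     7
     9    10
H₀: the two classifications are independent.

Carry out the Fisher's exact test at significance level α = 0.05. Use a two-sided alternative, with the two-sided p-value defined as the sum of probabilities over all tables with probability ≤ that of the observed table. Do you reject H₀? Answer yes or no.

reject H₀: no

Margins: r₁=16, r₂=19, c₁=18, c₂=17, n=35
p_obs = C(16,9)·C(19,9)/C(35,18); sum pmf over tables with pmf ≤ p_obs
p-value (two-sided) = 0.73799
At α=0.05: p ≥ α → fail to reject H₀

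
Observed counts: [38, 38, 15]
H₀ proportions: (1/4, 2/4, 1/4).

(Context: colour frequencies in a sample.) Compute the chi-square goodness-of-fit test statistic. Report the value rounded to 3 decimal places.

n = 91; E_i = n·p_i = [22.75, 45.50, 22.75]
χ² = (38−22.75)²/22.75 + (38−45.50)²/45.50 + (15−22.75)²/22.75 = 14.0989
df = 2

test statistic = 14.099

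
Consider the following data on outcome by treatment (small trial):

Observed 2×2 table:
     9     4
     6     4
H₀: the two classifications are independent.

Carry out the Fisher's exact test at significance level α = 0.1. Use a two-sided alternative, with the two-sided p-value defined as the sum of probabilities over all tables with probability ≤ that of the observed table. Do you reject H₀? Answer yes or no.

reject H₀: no

Margins: r₁=13, r₂=10, c₁=15, c₂=8, n=23
p_obs = C(13,9)·C(10,6)/C(23,15); sum pmf over tables with pmf ≤ p_obs
p-value (two-sided) = 0.68502
At α=0.1: p ≥ α → fail to reject H₀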